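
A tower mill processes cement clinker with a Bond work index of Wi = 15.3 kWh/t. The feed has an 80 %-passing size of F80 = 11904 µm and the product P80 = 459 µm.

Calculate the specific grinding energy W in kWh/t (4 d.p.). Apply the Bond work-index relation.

W = 5.7391 kWh/t

W_Bond = 10·Wi·(1/√P₈₀ − 1/√F₈₀)
1/√459 = 0.046676;  1/√11904 = 0.009165
W = 10·15.3·(0.046676 − 0.009165) = 5.7391 kWh/t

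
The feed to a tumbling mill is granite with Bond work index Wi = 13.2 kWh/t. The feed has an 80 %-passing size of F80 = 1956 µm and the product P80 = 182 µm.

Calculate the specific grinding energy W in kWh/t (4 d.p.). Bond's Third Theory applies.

W = 6.7999 kWh/t

W_Bond = 10·Wi·(1/√P₈₀ − 1/√F₈₀)
1/√182 = 0.074125;  1/√1956 = 0.022611
W = 10·13.2·(0.074125 − 0.022611) = 6.7999 kWh/t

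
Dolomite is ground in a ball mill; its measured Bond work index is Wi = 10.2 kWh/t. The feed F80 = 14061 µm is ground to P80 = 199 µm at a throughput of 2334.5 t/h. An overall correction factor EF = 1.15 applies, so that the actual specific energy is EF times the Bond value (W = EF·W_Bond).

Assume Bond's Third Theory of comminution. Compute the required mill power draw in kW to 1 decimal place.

W = 10 Wi (P80^-0.5 − F80^-0.5)
W = 10·10.2·(1/√199 − 1/√14061) = 10·10.2·(0.062455) = 6.3704 kWh/t
Corrected W = EF·W_Bond = 1.15·6.3704 = 7.3260 kWh/t
P_mill = W·ṁ = 7.3260·2334.5 = 17102.5 kW

P = 17102.5 kW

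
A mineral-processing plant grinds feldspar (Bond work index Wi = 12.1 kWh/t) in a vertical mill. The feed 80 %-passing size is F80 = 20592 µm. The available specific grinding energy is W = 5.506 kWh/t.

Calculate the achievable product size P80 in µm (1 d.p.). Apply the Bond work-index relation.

P80 = 363.2 µm

W = 10 Wi (1/√P80 − 1/√F80)  [Bond]
P80^(−½) = W/(10 Wi) + F80^(−½)
  = 5.5060/(10·12.1) + 1/√20592 = 0.045504 + 0.006969 = 0.052473
P80 = (1/0.052473)² = 19.0575² = 363.19 µm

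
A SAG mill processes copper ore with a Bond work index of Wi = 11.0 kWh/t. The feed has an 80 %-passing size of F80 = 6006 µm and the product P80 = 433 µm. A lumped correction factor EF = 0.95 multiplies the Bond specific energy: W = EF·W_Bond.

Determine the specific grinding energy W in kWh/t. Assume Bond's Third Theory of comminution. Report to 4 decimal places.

W = 10 Wi (P80^-0.5 − F80^-0.5)
1/√433 = 0.048057;  1/√6006 = 0.012903
W = 10·11.0·(0.048057 − 0.012903) = 3.8669 kWh/t
Apply correction: 3.8669 × 0.95 = 3.6735 kWh/t

W = 3.6735 kWh/t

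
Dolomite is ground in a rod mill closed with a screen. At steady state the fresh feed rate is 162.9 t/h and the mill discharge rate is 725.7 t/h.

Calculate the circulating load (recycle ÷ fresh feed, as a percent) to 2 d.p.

Discharge = new feed + return, hence
R = M − F = 725.7 − 162.9 = 562.8 t/h
CL = 100·R/F = 100·562.8/162.9 = 345.49 %

CL = 345.49 %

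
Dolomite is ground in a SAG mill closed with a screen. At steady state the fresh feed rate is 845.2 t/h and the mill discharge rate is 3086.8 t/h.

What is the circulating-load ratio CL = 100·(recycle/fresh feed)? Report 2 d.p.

CL = 265.22 %

M = F + R at steady state, so:
R = M − F = 3086.8 − 845.2 = 2241.6 t/h
CL = 100·R/F = 100·2241.6/845.2 = 265.22 %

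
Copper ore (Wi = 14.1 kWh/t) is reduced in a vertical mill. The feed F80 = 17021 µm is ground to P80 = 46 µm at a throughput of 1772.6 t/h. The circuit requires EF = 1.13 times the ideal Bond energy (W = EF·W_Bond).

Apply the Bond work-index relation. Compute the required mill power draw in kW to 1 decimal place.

W = 10·Wi·(P80^(-½) − F80^(-½))
W = 10·14.1·(1/√46 − 1/√17021) = 10·14.1·(0.139777) = 19.7086 kWh/t
Corrected W = EF·W_Bond = 1.13·19.7086 = 22.2707 kWh/t
P = W·T = 22.2707·1772.6 = 39477.0 kW

P = 39477.0 kW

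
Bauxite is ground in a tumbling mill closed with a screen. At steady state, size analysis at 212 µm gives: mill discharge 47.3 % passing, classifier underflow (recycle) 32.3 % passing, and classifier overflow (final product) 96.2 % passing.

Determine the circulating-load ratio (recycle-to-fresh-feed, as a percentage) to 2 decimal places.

Mass balance on the −212 µm fraction:
(1+r)d = ru + o → r = (o−d)/(d−u)
r = (96.2 − 47.3)/(47.3 − 32.3) = 48.9/15.0 = 3.2600
CL = 100·r = 326.00 %

CL = 326.00 %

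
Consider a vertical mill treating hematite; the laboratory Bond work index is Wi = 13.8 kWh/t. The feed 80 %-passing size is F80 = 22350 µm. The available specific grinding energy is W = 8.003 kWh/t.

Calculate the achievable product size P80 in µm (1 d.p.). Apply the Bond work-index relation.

W = 10·Wi·[P80^(−½) − F80^(−½)]
⇒ 1/√P80 = W/(10 Wi) + 1/√F80
  = 8.0030/(10·13.8) + 1/√22350 = 0.057993 + 0.006689 = 0.064682
P80 = (1/0.064682)² = 15.4603² = 239.02 µm

P80 = 239.0 µm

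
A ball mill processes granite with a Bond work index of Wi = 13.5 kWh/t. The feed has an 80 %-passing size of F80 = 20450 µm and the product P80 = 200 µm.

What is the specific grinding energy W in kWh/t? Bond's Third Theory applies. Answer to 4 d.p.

W = 8.6019 kWh/t

W = 10·Wi·[P80^(−½) − F80^(−½)]
1/√200 = 0.070711;  1/√20450 = 0.006993
W = 10·13.5·(0.070711 − 0.006993) = 8.6019 kWh/t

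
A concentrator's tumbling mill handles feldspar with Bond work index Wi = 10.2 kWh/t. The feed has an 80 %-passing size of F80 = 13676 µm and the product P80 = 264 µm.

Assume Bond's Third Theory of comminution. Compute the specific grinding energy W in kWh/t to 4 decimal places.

W_Bond = 10·Wi·(1/√P₈₀ − 1/√F₈₀)
1/√264 = 0.061546;  1/√13676 = 0.008551
W = 10·10.2·(0.061546 − 0.008551) = 5.4055 kWh/t

W = 5.4055 kWh/t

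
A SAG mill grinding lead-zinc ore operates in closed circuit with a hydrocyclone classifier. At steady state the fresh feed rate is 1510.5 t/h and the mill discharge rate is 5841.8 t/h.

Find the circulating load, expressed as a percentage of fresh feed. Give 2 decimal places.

CL = 286.75 %

M = F + R at steady state, so:
R = M − F = 5841.8 − 1510.5 = 4331.3 t/h
CL = 100·R/F = 100·4331.3/1510.5 = 286.75 %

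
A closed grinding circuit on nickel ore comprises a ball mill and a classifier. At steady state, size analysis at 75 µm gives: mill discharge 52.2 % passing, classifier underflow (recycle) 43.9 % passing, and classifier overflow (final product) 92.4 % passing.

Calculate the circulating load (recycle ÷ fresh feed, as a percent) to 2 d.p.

Two-product formula at 75 µm:
d + r·d = r·u + o → r(d−u) = o−d
r = (92.4 − 52.2)/(52.2 − 43.9) = 40.2/8.3 = 4.8434
CL = 100·r = 484.34 %

CL = 484.34 %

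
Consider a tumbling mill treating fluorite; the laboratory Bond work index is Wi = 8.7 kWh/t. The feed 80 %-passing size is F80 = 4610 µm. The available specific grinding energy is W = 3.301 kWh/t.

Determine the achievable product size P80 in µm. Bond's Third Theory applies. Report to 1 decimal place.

W = 10 Wi / √P80 − 10 Wi / √F80
⇒ 1/√P80 = W/(10 Wi) + 1/√F80
  = 3.3010/(10·8.7) + 1/√4610 = 0.037943 + 0.014728 = 0.052671
P80 = (1/0.052671)² = 18.9859² = 360.46 µm

P80 = 360.5 µm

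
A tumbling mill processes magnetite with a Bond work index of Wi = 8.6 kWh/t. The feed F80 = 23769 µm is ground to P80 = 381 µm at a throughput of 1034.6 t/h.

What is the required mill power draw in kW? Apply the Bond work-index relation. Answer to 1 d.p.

P = 3981.2 kW

W = 10 Wi (P80^-0.5 − F80^-0.5)
W = 10·8.6·(1/√381 − 1/√23769) = 10·8.6·(0.044745) = 3.8481 kWh/t
Mill draw = 3.8481 × 1034.6 = 3981.2 kW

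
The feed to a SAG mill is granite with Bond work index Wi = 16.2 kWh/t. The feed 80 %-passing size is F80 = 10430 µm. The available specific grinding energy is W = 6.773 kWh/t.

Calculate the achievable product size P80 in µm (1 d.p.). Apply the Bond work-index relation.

P80 = 375.6 µm

W = 10 Wi (P80^-0.5 − F80^-0.5)
⇒ 1/√P80 = W/(10·Wi) + 1/√F80
  = 6.7730/(10·16.2) + 1/√10430 = 0.041809 + 0.009792 = 0.051600
P80 = (1/0.051600)² = 19.3797² = 375.57 µm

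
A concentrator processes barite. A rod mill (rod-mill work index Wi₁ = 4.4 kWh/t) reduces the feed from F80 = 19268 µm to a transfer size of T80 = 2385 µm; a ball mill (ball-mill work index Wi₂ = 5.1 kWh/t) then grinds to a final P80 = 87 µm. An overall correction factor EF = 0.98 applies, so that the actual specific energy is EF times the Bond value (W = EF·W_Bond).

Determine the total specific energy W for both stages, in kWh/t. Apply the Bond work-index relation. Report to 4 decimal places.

Bond: W = 10·Wi·(1/√P80 − 1/√F80)
Stage 1 (19268→2385 µm, Wi₁=4.4): W₁ = 10·4.4·(0.020477 − 0.007204) = 0.5840 kWh/t
Stage 2 (2385→87 µm, Wi₂=5.1): W₂ = 10·5.1·(0.107211 − 0.020477) = 4.4235 kWh/t
W = W₁ + W₂ = 0.5840 + 4.4235 = 5.0075 kWh/t
With EF = 0.98: W = 5.0075·0.98 = 4.9073 kWh/t

W = 4.9073 kWh/t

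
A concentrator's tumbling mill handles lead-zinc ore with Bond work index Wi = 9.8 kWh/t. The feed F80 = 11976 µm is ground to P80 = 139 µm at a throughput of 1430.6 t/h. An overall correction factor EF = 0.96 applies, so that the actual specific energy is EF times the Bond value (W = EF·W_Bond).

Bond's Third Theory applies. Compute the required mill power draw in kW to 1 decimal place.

P = 10186.0 kW

W = 10 Wi / √P80 − 10 Wi / √F80
W = 10·9.8·(1/√139 − 1/√11976) = 10·9.8·(0.075681) = 7.4167 kWh/t
W_actual = 0.96 × 7.4167 = 7.1201 kWh/t
P_mill = W·ṁ = 7.1201·1430.6 = 10186.0 kW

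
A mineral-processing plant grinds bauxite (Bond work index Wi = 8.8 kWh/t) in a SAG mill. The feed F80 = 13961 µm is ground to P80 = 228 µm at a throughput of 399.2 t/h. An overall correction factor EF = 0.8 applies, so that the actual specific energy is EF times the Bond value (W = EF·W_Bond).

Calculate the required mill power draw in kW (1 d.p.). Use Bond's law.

P = 1623.4 kW

Bond: W = 10·Wi·(1/√P80 − 1/√F80)
W = 10·8.8·(1/√228 − 1/√13961) = 10·8.8·(0.057763) = 5.0832 kWh/t
Apply correction: 5.0832 × 0.8 = 4.0665 kWh/t
P_mill = W·ṁ = 4.0665·399.2 = 1623.4 kW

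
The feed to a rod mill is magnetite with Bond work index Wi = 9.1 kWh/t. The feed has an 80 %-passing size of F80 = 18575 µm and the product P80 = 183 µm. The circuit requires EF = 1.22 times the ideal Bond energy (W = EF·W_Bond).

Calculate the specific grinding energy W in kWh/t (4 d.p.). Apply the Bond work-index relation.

W = 7.3922 kWh/t

W = 10 Wi (P80^-0.5 − F80^-0.5)
1/√183 = 0.073922;  1/√18575 = 0.007337
W = 10·9.1·(0.073922 − 0.007337) = 6.0592 kWh/t
Apply correction: 6.0592 × 1.22 = 7.3922 kWh/t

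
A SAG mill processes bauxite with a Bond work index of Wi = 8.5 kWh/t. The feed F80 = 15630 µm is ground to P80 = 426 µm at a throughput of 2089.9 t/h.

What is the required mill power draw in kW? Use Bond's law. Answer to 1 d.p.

P = 7185.9 kW

W = 10·Wi·[P80^(−½) − F80^(−½)]
W = 10·8.5·(1/√426 − 1/√15630) = 10·8.5·(0.040451) = 3.4384 kWh/t
P_mill = W·ṁ = 3.4384·2089.9 = 7185.9 kW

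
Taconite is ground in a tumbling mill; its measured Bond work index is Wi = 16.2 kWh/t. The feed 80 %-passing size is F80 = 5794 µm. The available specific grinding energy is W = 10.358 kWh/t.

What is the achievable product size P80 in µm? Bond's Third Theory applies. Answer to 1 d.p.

Bond:  W = 10 Wi (1/√P − 1/√F)
⇒ 1/√P80 = W/(10·Wi) + 1/√F80
  = 10.3580/(10·16.2) + 1/√5794 = 0.063938 + 0.013137 = 0.077076
P80 = (1/0.077076)² = 12.9743² = 168.33 µm

P80 = 168.3 µm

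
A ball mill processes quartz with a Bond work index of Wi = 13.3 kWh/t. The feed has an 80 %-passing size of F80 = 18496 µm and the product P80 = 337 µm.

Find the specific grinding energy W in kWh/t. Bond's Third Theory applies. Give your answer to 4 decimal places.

W = 6.2670 kWh/t

Bond:  W = 10 Wi (1/√P − 1/√F)
1/√337 = 0.054473;  1/√18496 = 0.007353
W = 10·13.3·(0.054473 − 0.007353) = 6.2670 kWh/t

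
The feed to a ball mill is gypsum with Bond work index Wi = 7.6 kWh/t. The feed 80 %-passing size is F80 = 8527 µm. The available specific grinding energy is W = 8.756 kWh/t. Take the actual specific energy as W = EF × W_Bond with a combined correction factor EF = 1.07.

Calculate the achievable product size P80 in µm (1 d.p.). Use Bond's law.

W = 10·Wi·[P80^(−½) − F80^(−½)]
W_Bond = W / EF = 8.756 / 1.07 = 8.1832 kWh/t
P80^-0.5 = F80^-0.5 + W_Bond/(10 Wi)
  = 8.1832/(10·7.6) + 1/√8527 = 0.107673 + 0.010829 = 0.118503
P80 = (1/0.118503)² = 8.4386² = 71.21 µm

P80 = 71.2 µm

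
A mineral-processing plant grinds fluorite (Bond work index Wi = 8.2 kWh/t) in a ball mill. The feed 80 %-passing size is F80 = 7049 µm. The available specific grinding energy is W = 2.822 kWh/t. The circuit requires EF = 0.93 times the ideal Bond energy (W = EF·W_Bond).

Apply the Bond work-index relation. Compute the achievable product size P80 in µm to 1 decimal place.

P80 = 417.9 µm

W = 10 Wi (1/√P80 − 1/√F80)  [Bond]
W_Bond = W / EF = 2.822 / 0.93 = 3.0344 kWh/t
P80^(−½) = W_Bond/(10 Wi) + F80^(−½)
  = 3.0344/(10·8.2) + 1/√7049 = 0.037005 + 0.011911 = 0.048916
P80 = (1/0.048916)² = 20.4434² = 417.93 µm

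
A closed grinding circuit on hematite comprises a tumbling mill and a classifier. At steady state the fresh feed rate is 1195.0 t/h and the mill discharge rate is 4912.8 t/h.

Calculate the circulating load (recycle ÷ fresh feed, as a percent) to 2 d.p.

Discharge = new feed + return, hence
R = M − F = 4912.8 − 1195.0 = 3717.8 t/h
CL = 100·R/F = 100·3717.8/1195.0 = 311.11 %

CL = 311.11 %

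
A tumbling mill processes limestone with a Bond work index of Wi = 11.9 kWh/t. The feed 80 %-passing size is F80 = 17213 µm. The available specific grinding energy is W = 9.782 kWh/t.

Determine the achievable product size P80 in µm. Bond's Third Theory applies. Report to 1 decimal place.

W = 10 Wi / √P80 − 10 Wi / √F80
⇒ 1/√P80 = W/(10 Wi) + 1/√F80
  = 9.7820/(10·11.9) + 1/√17213 = 0.082202 + 0.007622 = 0.089824
P80 = (1/0.089824)² = 11.1329² = 123.94 µm

P80 = 123.9 µm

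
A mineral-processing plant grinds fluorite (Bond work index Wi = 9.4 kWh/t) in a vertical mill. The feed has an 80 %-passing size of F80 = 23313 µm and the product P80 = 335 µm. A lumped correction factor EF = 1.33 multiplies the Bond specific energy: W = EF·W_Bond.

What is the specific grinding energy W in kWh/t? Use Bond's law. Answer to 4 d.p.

W = 6.0118 kWh/t

W = 10 Wi / √P80 − 10 Wi / √F80
1/√335 = 0.054636;  1/√23313 = 0.006549
W = 10·9.4·(0.054636 − 0.006549) = 4.5201 kWh/t
Apply correction: 4.5201 × 1.33 = 6.0118 kWh/t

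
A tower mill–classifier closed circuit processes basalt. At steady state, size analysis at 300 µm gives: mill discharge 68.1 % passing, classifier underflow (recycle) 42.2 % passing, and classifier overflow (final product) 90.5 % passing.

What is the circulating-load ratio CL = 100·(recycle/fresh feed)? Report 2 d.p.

CL = 86.49 %

Two-product formula at 300 µm:
(1+r)·d = r·u + o ⇒ r = (o−d)/(d−u)
r = (90.5 − 68.1)/(68.1 − 42.2) = 22.4/25.9 = 0.8649
CL = 100·r = 86.49 %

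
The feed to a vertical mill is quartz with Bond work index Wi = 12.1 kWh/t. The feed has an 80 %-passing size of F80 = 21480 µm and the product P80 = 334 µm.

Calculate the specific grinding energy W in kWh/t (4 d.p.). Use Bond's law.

W = 5.7952 kWh/t

W = 10 Wi / √P80 − 10 Wi / √F80
1/√334 = 0.054718;  1/√21480 = 0.006823
W = 10·12.1·(0.054718 − 0.006823) = 5.7952 kWh/t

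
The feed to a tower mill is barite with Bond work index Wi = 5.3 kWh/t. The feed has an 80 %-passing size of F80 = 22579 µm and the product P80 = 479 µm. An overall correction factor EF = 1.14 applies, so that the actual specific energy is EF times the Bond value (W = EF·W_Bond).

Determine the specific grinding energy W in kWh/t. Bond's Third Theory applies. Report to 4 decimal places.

Bond:  W = 10 Wi (1/√P − 1/√F)
1/√479 = 0.045691;  1/√22579 = 0.006655
W = 10·5.3·(0.045691 − 0.006655) = 2.0689 kWh/t
Corrected W = EF·W_Bond = 1.14·2.0689 = 2.3586 kWh/t

W = 2.3586 kWh/t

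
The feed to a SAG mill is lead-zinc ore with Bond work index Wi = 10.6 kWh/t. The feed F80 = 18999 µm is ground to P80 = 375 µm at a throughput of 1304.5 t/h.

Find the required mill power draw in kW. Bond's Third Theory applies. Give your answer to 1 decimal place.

W = 10 Wi / √P80 − 10 Wi / √F80
W = 10·10.6·(1/√375 − 1/√18999) = 10·10.6·(0.044385) = 4.7048 kWh/t
P = W·T = 4.7048·1304.5 = 6137.4 kW

P = 6137.4 kW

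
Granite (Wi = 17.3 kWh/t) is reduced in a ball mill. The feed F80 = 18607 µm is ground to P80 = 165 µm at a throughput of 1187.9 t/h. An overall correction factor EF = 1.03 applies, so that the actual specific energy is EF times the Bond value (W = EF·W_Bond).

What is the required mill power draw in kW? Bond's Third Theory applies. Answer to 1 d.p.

P = 14926.9 kW

Bond:  W = 10 Wi (1/√P − 1/√F)
W = 10·17.3·(1/√165 − 1/√18607) = 10·17.3·(0.070519) = 12.1998 kWh/t
W_actual = 1.03 × 12.1998 = 12.5658 kWh/t
P = W·T = 12.5658·1187.9 = 14926.9 kW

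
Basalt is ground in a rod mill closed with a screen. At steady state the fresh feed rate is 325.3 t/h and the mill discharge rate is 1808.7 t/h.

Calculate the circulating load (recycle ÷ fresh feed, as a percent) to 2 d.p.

CL = 456.01 %

Mill node: discharge = fresh + recycle.
R = M − F = 1808.7 − 325.3 = 1483.4 t/h
CL = 100·R/F = 100·1483.4/325.3 = 456.01 %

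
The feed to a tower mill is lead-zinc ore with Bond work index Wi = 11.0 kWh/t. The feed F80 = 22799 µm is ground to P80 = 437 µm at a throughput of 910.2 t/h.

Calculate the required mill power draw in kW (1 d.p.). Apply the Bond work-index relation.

P = 4126.4 kW

W = 10 Wi (P80^-0.5 − F80^-0.5)
W = 10·11.0·(1/√437 − 1/√22799) = 10·11.0·(0.041214) = 4.5335 kWh/t
Power = W × throughput = 4.5335 kWh/t × 910.2 t/h = 4126.4 kW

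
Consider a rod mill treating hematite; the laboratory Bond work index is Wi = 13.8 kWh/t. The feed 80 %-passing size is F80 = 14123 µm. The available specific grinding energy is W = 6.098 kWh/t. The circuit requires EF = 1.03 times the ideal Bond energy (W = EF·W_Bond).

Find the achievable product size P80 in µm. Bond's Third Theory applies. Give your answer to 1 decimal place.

Bond: W = 10·Wi·(1/√P80 − 1/√F80)
W_Bond = W / EF = 6.098 / 1.03 = 5.9204 kWh/t
⇒ 1/√P80 = W_Bond/(10 Wi) + 1/√F80
  = 5.9204/(10·13.8) + 1/√14123 = 0.042901 + 0.008415 = 0.051316
P80 = (1/0.051316)² = 19.4871² = 379.75 µm

P80 = 379.7 µm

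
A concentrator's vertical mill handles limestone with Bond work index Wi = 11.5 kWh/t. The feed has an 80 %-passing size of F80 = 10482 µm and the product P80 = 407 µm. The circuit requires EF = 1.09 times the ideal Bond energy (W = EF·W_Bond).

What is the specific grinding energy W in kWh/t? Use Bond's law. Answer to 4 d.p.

W_Bond = 10·Wi·(1/√P₈₀ − 1/√F₈₀)
1/√407 = 0.049568;  1/√10482 = 0.009767
W = 10·11.5·(0.049568 − 0.009767) = 4.5771 kWh/t
W_actual = 1.09 × 4.5771 = 4.9890 kWh/t

W = 4.9890 kWh/t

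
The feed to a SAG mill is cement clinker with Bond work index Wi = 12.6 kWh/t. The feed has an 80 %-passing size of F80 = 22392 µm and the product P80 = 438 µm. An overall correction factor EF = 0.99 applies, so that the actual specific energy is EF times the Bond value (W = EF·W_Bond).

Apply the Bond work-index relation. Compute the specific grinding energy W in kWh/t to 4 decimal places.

Bond:  W = 10 Wi (1/√P − 1/√F)
1/√438 = 0.047782;  1/√22392 = 0.006683
W = 10·12.6·(0.047782 − 0.006683) = 5.1785 kWh/t
Corrected W = EF·W_Bond = 0.99·5.1785 = 5.1267 kWh/t

W = 5.1267 kWh/t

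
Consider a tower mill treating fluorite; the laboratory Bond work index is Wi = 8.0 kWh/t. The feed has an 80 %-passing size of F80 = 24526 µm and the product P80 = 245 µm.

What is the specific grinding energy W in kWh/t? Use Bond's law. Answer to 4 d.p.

W = 10·Wi·[P80^(−½) − F80^(−½)]
1/√245 = 0.063888;  1/√24526 = 0.006385
W = 10·8.0·(0.063888 − 0.006385) = 4.6002 kWh/t

W = 4.6002 kWh/t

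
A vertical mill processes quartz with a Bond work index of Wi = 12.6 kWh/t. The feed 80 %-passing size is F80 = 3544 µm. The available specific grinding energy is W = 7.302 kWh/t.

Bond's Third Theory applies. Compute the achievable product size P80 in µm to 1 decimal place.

W = 10 Wi (1/√P80 − 1/√F80)  [Bond]
⇒ 1/√P80 = W/(10 Wi) + 1/√F80
  = 7.3020/(10·12.6) + 1/√3544 = 0.057952 + 0.016798 = 0.074750
P80 = (1/0.074750)² = 13.3779² = 178.97 µm

P80 = 179.0 µm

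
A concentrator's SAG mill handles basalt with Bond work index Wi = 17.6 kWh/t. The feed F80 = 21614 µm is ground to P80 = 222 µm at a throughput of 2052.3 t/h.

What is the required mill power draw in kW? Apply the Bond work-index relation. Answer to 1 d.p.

P = 21785.6 kW

W = 10 Wi (1/√P80 − 1/√F80)  [Bond]
W = 10·17.6·(1/√222 − 1/√21614) = 10·17.6·(0.060314) = 10.6152 kWh/t
Power = W × throughput = 10.6152 kWh/t × 2052.3 t/h = 21785.6 kW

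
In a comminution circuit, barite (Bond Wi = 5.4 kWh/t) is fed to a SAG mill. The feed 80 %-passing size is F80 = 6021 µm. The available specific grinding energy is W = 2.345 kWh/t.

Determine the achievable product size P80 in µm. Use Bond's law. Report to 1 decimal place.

P80 = 315.3 µm

Bond:  W = 10 Wi (1/√P − 1/√F)
⇒ 1/√P80 = W/(10 Wi) + 1/√F80
  = 2.3450/(10·5.4) + 1/√6021 = 0.043426 + 0.012887 = 0.056313
P80 = (1/0.056313)² = 17.7578² = 315.34 µm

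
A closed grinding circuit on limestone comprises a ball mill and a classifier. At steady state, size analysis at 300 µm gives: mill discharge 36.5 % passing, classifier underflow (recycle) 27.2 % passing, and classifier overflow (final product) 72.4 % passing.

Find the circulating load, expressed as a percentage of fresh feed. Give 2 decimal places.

Two-product formula at 300 µm:
(1+r)·d = r·u + o ⇒ r = (o−d)/(d−u)
r = (72.4 − 36.5)/(36.5 − 27.2) = 35.9/9.3 = 3.8602
CL = 100·r = 386.02 %

CL = 386.02 %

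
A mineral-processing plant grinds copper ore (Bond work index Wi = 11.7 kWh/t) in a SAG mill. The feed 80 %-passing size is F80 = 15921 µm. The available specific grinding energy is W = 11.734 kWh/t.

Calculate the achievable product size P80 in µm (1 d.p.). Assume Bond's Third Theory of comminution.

P80 = 85.4 µm

W = 10 Wi (1/√P80 − 1/√F80)  [Bond]
⇒ 1/√P80 = W/(10 Wi) + 1/√F80
  = 11.7340/(10·11.7) + 1/√15921 = 0.100291 + 0.007925 = 0.108216
P80 = (1/0.108216)² = 9.2408² = 85.39 µm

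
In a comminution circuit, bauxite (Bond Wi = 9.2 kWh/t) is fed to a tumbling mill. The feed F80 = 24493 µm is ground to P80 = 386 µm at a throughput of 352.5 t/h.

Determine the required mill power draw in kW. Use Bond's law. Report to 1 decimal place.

P = 1443.4 kW

W = 10·Wi·(P80^(-½) − F80^(-½))
W = 10·9.2·(1/√386 − 1/√24493) = 10·9.2·(0.044509) = 4.0948 kWh/t
Power = W × throughput = 4.0948 kWh/t × 352.5 t/h = 1443.4 kW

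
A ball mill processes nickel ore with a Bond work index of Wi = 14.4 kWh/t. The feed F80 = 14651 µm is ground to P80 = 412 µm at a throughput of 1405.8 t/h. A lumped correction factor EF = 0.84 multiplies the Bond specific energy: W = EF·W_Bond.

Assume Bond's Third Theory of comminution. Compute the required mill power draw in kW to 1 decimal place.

P = 6972.7 kW

W = 10 Wi (P80^-0.5 − F80^-0.5)
W = 10·14.4·(1/√412 − 1/√14651) = 10·14.4·(0.041005) = 5.9047 kWh/t
Corrected W = EF·W_Bond = 0.84·5.9047 = 4.9599 kWh/t
Power = W × throughput = 4.9599 kWh/t × 1405.8 t/h = 6972.7 kW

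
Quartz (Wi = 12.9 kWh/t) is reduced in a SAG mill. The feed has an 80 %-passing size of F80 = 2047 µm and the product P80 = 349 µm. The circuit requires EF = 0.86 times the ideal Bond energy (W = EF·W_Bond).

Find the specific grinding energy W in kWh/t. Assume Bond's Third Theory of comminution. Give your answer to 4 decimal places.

W = 10 Wi / √P80 − 10 Wi / √F80
1/√349 = 0.053529;  1/√2047 = 0.022102
W = 10·12.9·(0.053529 − 0.022102) = 4.0540 kWh/t
W_actual = 0.86 × 4.0540 = 3.4864 kWh/t

W = 3.4864 kWh/t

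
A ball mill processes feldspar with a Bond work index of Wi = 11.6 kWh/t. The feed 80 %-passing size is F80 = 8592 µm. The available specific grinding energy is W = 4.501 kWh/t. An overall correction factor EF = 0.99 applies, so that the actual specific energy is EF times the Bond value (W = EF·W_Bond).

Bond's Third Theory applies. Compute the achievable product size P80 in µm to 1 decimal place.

Bond:  W = 10 Wi (1/√P − 1/√F)
W_Bond = W / EF = 4.501 / 0.99 = 4.5465 kWh/t
⇒ 1/√P80 = W_Bond/(10·Wi) + 1/√F80
  = 4.5465/(10·11.6) + 1/√8592 = 0.039194 + 0.010788 = 0.049982
P80 = (1/0.049982)² = 20.0072² = 400.29 µm

P80 = 400.3 µm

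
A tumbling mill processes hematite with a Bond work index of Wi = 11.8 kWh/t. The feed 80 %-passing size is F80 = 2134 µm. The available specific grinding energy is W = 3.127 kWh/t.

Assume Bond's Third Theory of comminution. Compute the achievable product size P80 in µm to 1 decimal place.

W = 10·Wi·(P80^(-½) − F80^(-½))
1/√P80 = 1/√F80 + W/(10·Wi)
  = 3.1270/(10·11.8) + 1/√2134 = 0.026500 + 0.021647 = 0.048147
P80 = (1/0.048147)² = 20.7696² = 431.38 µm

P80 = 431.4 µm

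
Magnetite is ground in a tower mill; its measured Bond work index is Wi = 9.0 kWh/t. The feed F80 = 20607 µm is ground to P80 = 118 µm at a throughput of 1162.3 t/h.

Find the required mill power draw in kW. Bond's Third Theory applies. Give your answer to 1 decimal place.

W = 10 Wi (P80^-0.5 − F80^-0.5)
W = 10·9.0·(1/√118 − 1/√20607) = 10·9.0·(0.085091) = 7.6582 kWh/t
Power = W × throughput = 7.6582 kWh/t × 1162.3 t/h = 8901.1 kW

P = 8901.1 kW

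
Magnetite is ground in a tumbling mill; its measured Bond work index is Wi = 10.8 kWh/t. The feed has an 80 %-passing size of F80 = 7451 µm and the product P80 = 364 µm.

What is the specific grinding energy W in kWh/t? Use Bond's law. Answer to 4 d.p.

W = 4.4096 kWh/t

Bond:  W = 10 Wi (1/√P − 1/√F)
1/√364 = 0.052414;  1/√7451 = 0.011585
W = 10·10.8·(0.052414 − 0.011585) = 4.4096 kWh/t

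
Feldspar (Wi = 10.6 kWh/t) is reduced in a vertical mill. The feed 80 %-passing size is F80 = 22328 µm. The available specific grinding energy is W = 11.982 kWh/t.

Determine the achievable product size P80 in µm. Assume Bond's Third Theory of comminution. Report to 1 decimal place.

W = 10·Wi·[P80^(−½) − F80^(−½)]
P80^-0.5 = F80^-0.5 + W/(10 Wi)
  = 11.9820/(10·10.6) + 1/√22328 = 0.113038 + 0.006692 = 0.119730
P80 = (1/0.119730)² = 8.3521² = 69.76 µm

P80 = 69.8 µm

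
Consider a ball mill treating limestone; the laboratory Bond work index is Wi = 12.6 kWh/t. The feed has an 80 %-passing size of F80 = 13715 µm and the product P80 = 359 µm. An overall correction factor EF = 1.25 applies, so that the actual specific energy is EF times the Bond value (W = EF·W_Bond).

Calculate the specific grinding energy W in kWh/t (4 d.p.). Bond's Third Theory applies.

W_Bond = 10·Wi·(1/√P₈₀ − 1/√F₈₀)
1/√359 = 0.052778;  1/√13715 = 0.008539
W = 10·12.6·(0.052778 − 0.008539) = 5.5741 kWh/t
W_actual = 1.25 × 5.5741 = 6.9677 kWh/t

W = 6.9677 kWh/t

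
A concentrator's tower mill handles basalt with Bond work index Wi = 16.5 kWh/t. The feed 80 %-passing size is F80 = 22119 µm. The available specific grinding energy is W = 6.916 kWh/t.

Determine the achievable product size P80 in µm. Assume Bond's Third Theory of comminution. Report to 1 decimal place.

P80 = 422.7 µm

W = 10 Wi (1/√P80 − 1/√F80)  [Bond]
P80^-0.5 = F80^-0.5 + W/(10 Wi)
  = 6.9160/(10·16.5) + 1/√22119 = 0.041915 + 0.006724 = 0.048639
P80 = (1/0.048639)² = 20.5596² = 422.70 µm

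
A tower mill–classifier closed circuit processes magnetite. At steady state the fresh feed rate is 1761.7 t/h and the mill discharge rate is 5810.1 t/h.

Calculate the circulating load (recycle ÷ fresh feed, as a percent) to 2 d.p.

CL = 229.80 %

Mill node: discharge = fresh + recycle.
R = M − F = 5810.1 − 1761.7 = 4048.4 t/h
CL = 100·R/F = 100·4048.4/1761.7 = 229.80 %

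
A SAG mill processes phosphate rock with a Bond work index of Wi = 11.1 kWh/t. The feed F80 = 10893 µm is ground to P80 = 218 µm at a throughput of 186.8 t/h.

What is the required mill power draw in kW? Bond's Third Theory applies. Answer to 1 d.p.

P = 1205.7 kW

W = 10 Wi (P80^-0.5 − F80^-0.5)
W = 10·11.1·(1/√218 − 1/√10893) = 10·11.1·(0.058147) = 6.4543 kWh/t
Mill draw = 6.4543 × 186.8 = 1205.7 kW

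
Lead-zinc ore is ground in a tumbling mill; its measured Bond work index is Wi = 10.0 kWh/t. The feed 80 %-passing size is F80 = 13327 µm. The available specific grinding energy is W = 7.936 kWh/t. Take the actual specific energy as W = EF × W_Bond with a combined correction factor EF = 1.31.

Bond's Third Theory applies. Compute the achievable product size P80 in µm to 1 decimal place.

P80 = 208.6 µm

W_Bond = 10·Wi·(1/√P₈₀ − 1/√F₈₀)
W_Bond = W / EF = 7.936 / 1.31 = 6.0580 kWh/t
1/√P80 = 1/√F80 + W_Bond/(10·Wi)
  = 6.0580/(10·10.0) + 1/√13327 = 0.060580 + 0.008662 = 0.069242
P80 = (1/0.069242)² = 14.4420² = 208.57 µm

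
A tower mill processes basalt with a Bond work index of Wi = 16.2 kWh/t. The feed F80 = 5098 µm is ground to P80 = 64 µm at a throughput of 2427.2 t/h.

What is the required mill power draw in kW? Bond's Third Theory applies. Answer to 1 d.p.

W = 10·Wi·[P80^(−½) − F80^(−½)]
W = 10·16.2·(1/√64 − 1/√5098) = 10·16.2·(0.110994) = 17.9811 kWh/t
Mill draw = 17.9811 × 2427.2 = 43643.7 kW

P = 43643.7 kW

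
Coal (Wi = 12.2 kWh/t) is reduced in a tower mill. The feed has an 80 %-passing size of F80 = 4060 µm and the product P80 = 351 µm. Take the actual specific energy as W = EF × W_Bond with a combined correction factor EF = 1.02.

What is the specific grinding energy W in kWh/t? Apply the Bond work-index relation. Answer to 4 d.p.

W = 10·Wi·(P80^(-½) − F80^(-½))
1/√351 = 0.053376;  1/√4060 = 0.015694
W = 10·12.2·(0.053376 − 0.015694) = 4.5972 kWh/t
Apply correction: 4.5972 × 1.02 = 4.6891 kWh/t

W = 4.6891 kWh/t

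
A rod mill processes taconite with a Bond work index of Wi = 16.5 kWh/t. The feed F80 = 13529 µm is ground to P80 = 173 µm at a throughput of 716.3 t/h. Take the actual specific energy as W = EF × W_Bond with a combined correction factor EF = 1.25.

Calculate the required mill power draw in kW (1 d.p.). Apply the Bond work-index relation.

W = 10 Wi (1/√P80 − 1/√F80)  [Bond]
W = 10·16.5·(1/√173 − 1/√13529) = 10·16.5·(0.067431) = 11.1261 kWh/t
Corrected W = EF·W_Bond = 1.25·11.1261 = 13.9077 kWh/t
P_mill = W·ṁ = 13.9077·716.3 = 9962.1 kW

P = 9962.1 kW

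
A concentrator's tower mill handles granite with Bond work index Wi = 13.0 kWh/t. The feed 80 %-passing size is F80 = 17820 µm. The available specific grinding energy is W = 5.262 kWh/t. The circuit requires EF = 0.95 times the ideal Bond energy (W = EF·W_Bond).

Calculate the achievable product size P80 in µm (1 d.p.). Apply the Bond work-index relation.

W = 10·Wi·[P80^(−½) − F80^(−½)]
W_Bond = W / EF = 5.262 / 0.95 = 5.5389 kWh/t
⇒ 1/√P80 = W_Bond/(10 Wi) + 1/√F80
  = 5.5389/(10·13.0) + 1/√17820 = 0.042607 + 0.007491 = 0.050098
P80 = (1/0.050098)² = 19.9607² = 398.43 µm

P80 = 398.4 µm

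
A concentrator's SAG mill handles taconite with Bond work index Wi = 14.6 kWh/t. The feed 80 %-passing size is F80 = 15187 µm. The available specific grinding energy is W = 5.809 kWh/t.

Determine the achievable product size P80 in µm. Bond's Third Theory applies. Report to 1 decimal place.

W = 10 Wi (P80^-0.5 − F80^-0.5)
P80^-0.5 = F80^-0.5 + W/(10 Wi)
  = 5.8090/(10·14.6) + 1/√15187 = 0.039788 + 0.008115 = 0.047902
P80 = (1/0.047902)² = 20.8759² = 435.80 µm

P80 = 435.8 µm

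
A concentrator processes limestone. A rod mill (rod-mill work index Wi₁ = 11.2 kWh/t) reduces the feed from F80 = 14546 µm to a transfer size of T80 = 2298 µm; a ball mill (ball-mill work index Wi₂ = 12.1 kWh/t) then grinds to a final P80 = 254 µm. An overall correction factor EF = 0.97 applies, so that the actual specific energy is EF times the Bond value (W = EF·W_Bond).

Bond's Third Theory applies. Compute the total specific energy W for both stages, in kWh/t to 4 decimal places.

W = 10·Wi·[P80^(−½) − F80^(−½)]
Stage 1 (14546→2298 µm, Wi₁=11.2): W₁ = 10·11.2·(0.020861 − 0.008291) = 1.4077 kWh/t
Stage 2 (2298→254 µm, Wi₂=12.1): W₂ = 10·12.1·(0.062746 − 0.020861) = 5.0681 kWh/t
W = W₁ + W₂ = 1.4077 + 5.0681 = 6.4758 kWh/t
Apply correction: 6.4758 × 0.97 = 6.2816 kWh/t

W = 6.2816 kWh/t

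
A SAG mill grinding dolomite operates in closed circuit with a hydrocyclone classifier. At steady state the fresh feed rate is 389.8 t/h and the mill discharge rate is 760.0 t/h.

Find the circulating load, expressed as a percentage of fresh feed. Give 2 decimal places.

Mill node: discharge = fresh + recycle.
R = M − F = 760.0 − 389.8 = 370.2 t/h
CL = 100·R/F = 100·370.2/389.8 = 94.97 %

CL = 94.97 %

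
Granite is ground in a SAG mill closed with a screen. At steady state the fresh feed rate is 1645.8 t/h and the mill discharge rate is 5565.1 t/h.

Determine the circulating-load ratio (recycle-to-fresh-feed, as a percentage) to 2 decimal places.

CL = 238.14 %

Discharge = new feed + return, hence
R = M − F = 5565.1 − 1645.8 = 3919.3 t/h
CL = 100·R/F = 100·3919.3/1645.8 = 238.14 %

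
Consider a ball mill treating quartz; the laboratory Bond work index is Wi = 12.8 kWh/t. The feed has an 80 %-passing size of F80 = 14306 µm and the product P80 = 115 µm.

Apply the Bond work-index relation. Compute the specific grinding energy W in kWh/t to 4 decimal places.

W = 10.8659 kWh/t

W = 10 Wi (P80^-0.5 − F80^-0.5)
1/√115 = 0.093250;  1/√14306 = 0.008361
W = 10·12.8·(0.093250 − 0.008361) = 10.8659 kWh/t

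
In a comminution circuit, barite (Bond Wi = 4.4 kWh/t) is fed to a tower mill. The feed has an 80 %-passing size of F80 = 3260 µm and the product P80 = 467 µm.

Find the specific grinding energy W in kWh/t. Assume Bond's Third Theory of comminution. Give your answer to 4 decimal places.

W = 1.2655 kWh/t

Bond:  W = 10 Wi (1/√P − 1/√F)
1/√467 = 0.046274;  1/√3260 = 0.017514
W = 10·4.4·(0.046274 − 0.017514) = 1.2655 kWh/t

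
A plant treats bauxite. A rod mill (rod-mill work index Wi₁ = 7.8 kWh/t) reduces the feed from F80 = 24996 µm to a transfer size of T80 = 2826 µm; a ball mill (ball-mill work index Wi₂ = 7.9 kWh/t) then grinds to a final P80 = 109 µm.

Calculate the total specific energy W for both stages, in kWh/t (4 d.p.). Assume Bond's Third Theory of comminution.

W = 10·Wi·(P80^(-½) − F80^(-½))
Stage 1 (24996→2826 µm, Wi₁=7.8): W₁ = 10·7.8·(0.018811 − 0.006325) = 0.9739 kWh/t
Stage 2 (2826→109 µm, Wi₂=7.9): W₂ = 10·7.9·(0.095783 − 0.018811) = 6.0808 kWh/t
W = W₁ + W₂ = 0.9739 + 6.0808 = 7.0547 kWh/t

W = 7.0547 kWh/t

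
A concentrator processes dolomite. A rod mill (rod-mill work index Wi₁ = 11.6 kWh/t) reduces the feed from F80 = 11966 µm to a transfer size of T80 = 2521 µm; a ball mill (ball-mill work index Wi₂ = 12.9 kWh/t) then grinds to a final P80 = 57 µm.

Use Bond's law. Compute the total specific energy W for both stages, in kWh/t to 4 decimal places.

Bond: W = 10·Wi·(1/√P80 − 1/√F80)
Stage 1 (11966→2521 µm, Wi₁=11.6): W₁ = 10·11.6·(0.019917 − 0.009142) = 1.2499 kWh/t
Stage 2 (2521→57 µm, Wi₂=12.9): W₂ = 10·12.9·(0.132453 − 0.019917) = 14.5172 kWh/t
W = W₁ + W₂ = 1.2499 + 14.5172 = 15.7671 kWh/t

W = 15.7671 kWh/t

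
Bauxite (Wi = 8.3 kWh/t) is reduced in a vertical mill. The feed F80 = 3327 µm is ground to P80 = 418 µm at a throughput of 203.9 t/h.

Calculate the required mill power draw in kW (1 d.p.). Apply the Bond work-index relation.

W = 10 Wi (P80^-0.5 − F80^-0.5)
W = 10·8.3·(1/√418 − 1/√3327) = 10·8.3·(0.031575) = 2.6207 kWh/t
Power = W × throughput = 2.6207 kWh/t × 203.9 t/h = 534.4 kW

P = 534.4 kW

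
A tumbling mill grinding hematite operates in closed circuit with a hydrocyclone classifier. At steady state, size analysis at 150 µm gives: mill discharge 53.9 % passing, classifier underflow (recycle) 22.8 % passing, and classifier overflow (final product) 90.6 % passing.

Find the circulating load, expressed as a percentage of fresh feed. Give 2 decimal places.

Let r = R/F. Size balance at 150 µm:
Fd + Rd = Ru + Fo ⇒ R/F = (o−d)/(d−u)
r = (90.6 − 53.9)/(53.9 − 22.8) = 36.7/31.1 = 1.1801
CL = 100·r = 118.01 %

CL = 118.01 %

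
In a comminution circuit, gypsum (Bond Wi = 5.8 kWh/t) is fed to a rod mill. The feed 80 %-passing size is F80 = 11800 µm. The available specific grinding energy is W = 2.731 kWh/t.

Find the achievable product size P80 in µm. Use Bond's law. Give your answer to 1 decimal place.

P80 = 315.6 µm

W = 10 Wi (1/√P80 − 1/√F80)  [Bond]
⇒ 1/√P80 = W/(10 Wi) + 1/√F80
  = 2.7310/(10·5.8) + 1/√11800 = 0.047086 + 0.009206 = 0.056292
P80 = (1/0.056292)² = 17.7645² = 315.58 µm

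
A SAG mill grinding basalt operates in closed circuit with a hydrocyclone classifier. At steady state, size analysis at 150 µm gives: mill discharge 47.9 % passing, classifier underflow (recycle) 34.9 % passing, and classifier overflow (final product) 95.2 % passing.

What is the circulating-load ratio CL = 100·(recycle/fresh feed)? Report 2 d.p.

Two-product formula at 150 µm:
r = (o − d)/(d − u)
r = (95.2 − 47.9)/(47.9 − 34.9) = 47.3/13.0 = 3.6385
CL = 100·r = 363.85 %

CL = 363.85 %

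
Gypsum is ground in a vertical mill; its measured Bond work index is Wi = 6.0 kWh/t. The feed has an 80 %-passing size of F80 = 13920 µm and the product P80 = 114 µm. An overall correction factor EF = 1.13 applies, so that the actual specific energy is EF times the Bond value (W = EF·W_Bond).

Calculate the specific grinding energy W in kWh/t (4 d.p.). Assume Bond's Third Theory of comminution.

W = 5.7754 kWh/t

W = 10 Wi (1/√P80 − 1/√F80)  [Bond]
1/√114 = 0.093659;  1/√13920 = 0.008476
W = 10·6.0·(0.093659 − 0.008476) = 5.1110 kWh/t
Corrected W = EF·W_Bond = 1.13·5.1110 = 5.7754 kWh/t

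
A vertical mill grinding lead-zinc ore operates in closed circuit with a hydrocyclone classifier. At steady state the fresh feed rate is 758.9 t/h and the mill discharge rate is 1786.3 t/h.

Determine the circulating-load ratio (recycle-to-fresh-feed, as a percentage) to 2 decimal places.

CL = 135.38 %

Mill node: discharge = fresh + recycle.
R = M − F = 1786.3 − 758.9 = 1027.4 t/h
CL = 100·R/F = 100·1027.4/758.9 = 135.38 %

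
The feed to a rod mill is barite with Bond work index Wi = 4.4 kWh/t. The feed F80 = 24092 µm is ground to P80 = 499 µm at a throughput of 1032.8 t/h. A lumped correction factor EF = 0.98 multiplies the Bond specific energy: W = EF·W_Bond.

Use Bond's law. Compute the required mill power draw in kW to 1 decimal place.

P = 1706.7 kW

Bond:  W = 10 Wi (1/√P − 1/√F)
W = 10·4.4·(1/√499 − 1/√24092) = 10·4.4·(0.038324) = 1.6862 kWh/t
Corrected W = EF·W_Bond = 0.98·1.6862 = 1.6525 kWh/t
P = W·T = 1.6525·1032.8 = 1706.7 kW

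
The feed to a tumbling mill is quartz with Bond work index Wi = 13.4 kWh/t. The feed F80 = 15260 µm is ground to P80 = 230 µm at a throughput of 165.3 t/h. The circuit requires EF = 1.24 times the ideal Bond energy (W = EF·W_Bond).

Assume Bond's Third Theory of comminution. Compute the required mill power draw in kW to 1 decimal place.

W = 10 Wi / √P80 − 10 Wi / √F80
W = 10·13.4·(1/√230 − 1/√15260) = 10·13.4·(0.057843) = 7.7510 kWh/t
Corrected W = EF·W_Bond = 1.24·7.7510 = 9.6112 kWh/t
P_mill = W·ṁ = 9.6112·165.3 = 1588.7 kW

P = 1588.7 kW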